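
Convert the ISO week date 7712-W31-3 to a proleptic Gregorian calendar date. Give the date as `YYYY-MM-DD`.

7712-08-03

ISO week 1 of 7712 is the week containing the first Thursday of 7712.
Week 31, day 3 (Wednesday) lands on 7712-08-03.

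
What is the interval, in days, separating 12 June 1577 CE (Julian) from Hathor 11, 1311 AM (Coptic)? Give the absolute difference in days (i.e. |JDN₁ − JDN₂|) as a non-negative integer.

6357

First date → JDN 2297220; second date → JDN 2303577.
The interval is |2297220 − 2303577| = 6357 days.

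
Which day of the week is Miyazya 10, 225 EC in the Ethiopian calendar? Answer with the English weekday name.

Friday

In the proleptic Gregorian calendar this is 5 April 233 (JDN 1806256).
Since JDN mod 7 = 4 (0 = Monday), the day is Friday.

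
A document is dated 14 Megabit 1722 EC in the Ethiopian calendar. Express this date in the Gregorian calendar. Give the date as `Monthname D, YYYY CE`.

Julian Day Number of the source date = 2353009.
Converting JDN 2353009 to the Gregorian calendar gives 21 March 1730 CE.

March 21, 1730 CE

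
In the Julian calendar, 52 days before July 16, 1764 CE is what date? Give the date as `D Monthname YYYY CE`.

Counting 52 days back from JDN 2365556 reaches JDN 2365504, which is 25 May 1764 CE.

25 May 1764 CE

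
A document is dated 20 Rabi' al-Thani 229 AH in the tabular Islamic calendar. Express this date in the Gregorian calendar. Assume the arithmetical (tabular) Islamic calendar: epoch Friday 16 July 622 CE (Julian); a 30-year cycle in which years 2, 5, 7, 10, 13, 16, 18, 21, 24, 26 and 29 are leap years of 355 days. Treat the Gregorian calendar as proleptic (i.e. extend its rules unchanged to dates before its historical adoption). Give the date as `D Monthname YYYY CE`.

Julian Day Number of the source date = 2029344.
Converting JDN 2029344 to the Gregorian calendar gives 20 January 844 CE.

20 January 844 CE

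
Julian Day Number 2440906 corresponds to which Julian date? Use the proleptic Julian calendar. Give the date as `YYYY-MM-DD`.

1970-11-02

JDN 2440906 is 15 November 1970 in the Gregorian calendar.
In the Julian calendar that day is 1970-11-02.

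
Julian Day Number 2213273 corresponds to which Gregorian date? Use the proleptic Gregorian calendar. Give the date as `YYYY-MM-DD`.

JDN 2451545 is 1 Jan 2000; 2213273 is −238272 days from there.

1347-08-20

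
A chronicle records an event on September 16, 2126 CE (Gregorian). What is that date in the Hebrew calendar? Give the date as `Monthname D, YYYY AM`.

Elul 27, 5886 AM

Both dates share Julian Day Number 2497824; in the Hebrew calendar that is 27 Elul 5886 AM.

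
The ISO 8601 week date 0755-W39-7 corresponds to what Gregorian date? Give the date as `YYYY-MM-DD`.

ISO week 1 of 755 is the week containing the first Thursday of 755.
Week 39, day 7 (Sunday) lands on 0755-10-02.

0755-10-02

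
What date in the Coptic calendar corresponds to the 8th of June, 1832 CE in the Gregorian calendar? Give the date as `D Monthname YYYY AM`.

Both dates share Julian Day Number 2390343; in the Coptic calendar that is 2 Paoni 1548 AM.

2 Paoni 1548 AM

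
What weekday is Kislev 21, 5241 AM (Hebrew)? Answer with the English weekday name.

Equivalently 2 December 1480 Gregorian, JDN 2261955.
Since JDN mod 7 = 3 (0 = Monday), the day is Thursday.

Thursday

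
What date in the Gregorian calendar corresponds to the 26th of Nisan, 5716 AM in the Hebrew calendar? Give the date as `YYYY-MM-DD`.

1956-04-07

Both dates share Julian Day Number 2435571; in the Gregorian calendar that is 7 April 1956 CE.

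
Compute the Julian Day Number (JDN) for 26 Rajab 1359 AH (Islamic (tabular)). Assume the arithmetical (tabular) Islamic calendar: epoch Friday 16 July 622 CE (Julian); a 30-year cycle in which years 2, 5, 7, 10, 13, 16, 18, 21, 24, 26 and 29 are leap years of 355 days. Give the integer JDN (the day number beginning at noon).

Equivalently 30 August 1940 (Gregorian).
JDN 2299161 is 15 October 1582 CE (Gregorian); the target day is +130711 days from there, so JDN = 2429872.

2429872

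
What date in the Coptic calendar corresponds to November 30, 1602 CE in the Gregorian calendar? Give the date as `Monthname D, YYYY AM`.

Julian Day Number of the source date = 2306512.
Converting JDN 2306512 to the Coptic calendar gives 24 Hathor 1319 AM.

Hathor 24, 1319 AM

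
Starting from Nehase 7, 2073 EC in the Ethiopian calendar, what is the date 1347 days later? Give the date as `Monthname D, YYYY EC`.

JDN of Nehase 7, 2073 EC = 2481355.
2481355 + 1347 = 2482702.
JDN 2482702 in the Ethiopian calendar is Miyazya 13, 2077 EC.

Miyazya 13, 2077 EC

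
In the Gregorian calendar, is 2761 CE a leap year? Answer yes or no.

no

2761 is not divisible by 4, so it is a common year.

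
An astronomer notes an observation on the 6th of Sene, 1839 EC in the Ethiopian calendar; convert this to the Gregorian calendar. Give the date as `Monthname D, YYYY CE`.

Both dates share Julian Day Number 2395825; in the Gregorian calendar that is 12 June 1847 CE.

June 12, 1847 CE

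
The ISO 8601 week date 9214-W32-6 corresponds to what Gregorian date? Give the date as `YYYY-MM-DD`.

9214-08-09

ISO week 1 of 9214 is the week containing the first Thursday of 9214.
Week 32, day 6 (Saturday) lands on 9214-08-09.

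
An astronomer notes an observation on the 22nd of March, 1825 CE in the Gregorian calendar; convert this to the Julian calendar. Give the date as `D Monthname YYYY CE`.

10 March 1825 CE

For dates in this range the Gregorian date is 12 days ahead of the Julian.
22 March 1825 Gregorian − 12 days → 10 March 1825 Julian.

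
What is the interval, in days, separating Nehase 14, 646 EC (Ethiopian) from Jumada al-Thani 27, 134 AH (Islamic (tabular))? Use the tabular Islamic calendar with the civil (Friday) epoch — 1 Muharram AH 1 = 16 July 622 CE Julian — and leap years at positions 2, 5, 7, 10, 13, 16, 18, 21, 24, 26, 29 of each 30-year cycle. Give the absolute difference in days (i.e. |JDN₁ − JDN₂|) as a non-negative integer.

35595

JDN of the first date = 1960150.
JDN of the second date = 1995745.
|1995745 − 1960150| = 35595.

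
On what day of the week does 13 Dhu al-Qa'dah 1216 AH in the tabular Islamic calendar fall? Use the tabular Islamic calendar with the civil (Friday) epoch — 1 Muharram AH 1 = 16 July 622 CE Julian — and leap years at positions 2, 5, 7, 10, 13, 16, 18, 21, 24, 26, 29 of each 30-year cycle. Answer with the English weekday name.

Wednesday

In the Gregorian calendar this is 17 March 1802 (JDN 2379302).
2379302 ≡ 2 (mod 7); counting from Monday = 0 gives Wednesday.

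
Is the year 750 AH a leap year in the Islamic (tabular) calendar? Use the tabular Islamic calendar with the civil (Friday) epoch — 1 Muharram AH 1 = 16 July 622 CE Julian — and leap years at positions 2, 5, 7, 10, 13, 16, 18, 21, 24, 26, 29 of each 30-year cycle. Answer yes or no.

no

Year 750 AH is year 30 of its 30-year cycle; leap positions are 2, 5, 7, 10, 13, 16, 18, 21, 24, 26, 29, so it is a common year (354 days).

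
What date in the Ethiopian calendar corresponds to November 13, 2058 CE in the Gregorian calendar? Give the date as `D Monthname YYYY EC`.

4 Hidar 2051 EC

Julian Day Number of the source date = 2473046.
Converting JDN 2473046 to the Ethiopian calendar gives 4 Hidar 2051 EC.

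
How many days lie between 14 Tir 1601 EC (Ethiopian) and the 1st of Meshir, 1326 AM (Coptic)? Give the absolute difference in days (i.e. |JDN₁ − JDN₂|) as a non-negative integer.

First date → JDN 2308754; second date → JDN 2309136.
The interval is |2308754 − 2309136| = 382 days.

382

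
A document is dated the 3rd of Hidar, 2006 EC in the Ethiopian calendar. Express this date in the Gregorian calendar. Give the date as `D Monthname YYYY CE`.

Julian Day Number of the source date = 2456609.
Converting JDN 2456609 to the Gregorian calendar gives 12 November 2013 CE.

12 November 2013 CE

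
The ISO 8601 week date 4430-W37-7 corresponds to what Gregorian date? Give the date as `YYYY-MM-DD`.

ISO week 1 of 4430 is the week containing the first Thursday of 4430.
Week 37, day 7 (Sunday) lands on 4430-09-15.

4430-09-15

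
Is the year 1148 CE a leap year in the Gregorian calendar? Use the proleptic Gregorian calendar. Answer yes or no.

1148 is divisible by 4 and not by 100, so it is a leap year.

yes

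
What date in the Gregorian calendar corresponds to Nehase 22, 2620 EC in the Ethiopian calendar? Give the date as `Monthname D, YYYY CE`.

Both dates share Julian Day Number 2681162; in the Gregorian calendar that is 2 September 2628 CE.

September 2, 2628 CE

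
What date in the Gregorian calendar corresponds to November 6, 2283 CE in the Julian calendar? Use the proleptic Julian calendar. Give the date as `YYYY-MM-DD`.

For dates in this range the Gregorian date is 15 days ahead of the Julian.
6 November 2283 Julian + 15 days → 21 November 2283 Gregorian.

2283-11-21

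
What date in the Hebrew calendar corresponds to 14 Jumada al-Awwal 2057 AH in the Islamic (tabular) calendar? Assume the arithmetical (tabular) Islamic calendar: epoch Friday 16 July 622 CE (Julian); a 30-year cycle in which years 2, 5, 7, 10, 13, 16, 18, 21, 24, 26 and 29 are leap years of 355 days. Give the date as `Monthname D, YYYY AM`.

Julian Day Number of the source date = 2677149.
Converting JDN 2677149 to the Hebrew calendar gives 14 Elul 6377 AM.

Elul 14, 6377 AM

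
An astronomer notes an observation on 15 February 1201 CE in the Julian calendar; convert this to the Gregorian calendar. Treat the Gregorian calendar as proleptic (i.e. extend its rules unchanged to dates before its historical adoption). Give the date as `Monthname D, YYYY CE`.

February 22, 1201 CE

For dates in this range the Gregorian date is 7 days ahead of the Julian.
15 February 1201 Julian + 7 days → 22 February 1201 Gregorian.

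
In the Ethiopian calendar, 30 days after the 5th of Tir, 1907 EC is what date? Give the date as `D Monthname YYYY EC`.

Counting 30 days forward from JDN 2420511 reaches JDN 2420541, which is 5 Yekatit 1907 EC.

5 Yekatit 1907 EC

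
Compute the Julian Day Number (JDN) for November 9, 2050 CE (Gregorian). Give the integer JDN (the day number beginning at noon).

JDN 2400001 is 17 November 1858 CE (Gregorian), MJD 0; the target day is +70119 days from there, so JDN = 2470120.

2470120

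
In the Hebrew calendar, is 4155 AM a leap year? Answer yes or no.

Hebrew year 4155 is year 13 of its 19-year Metonic cycle; leap years are at positions 3, 6, 8, 11, 14, 17, 19, so it is a common year (12 months).

no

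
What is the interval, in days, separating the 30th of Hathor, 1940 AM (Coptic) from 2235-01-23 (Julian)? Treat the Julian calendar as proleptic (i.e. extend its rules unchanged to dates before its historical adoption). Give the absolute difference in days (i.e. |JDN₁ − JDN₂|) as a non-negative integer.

First date → JDN 2533339; second date → JDN 2537414.
The interval is |2533339 − 2537414| = 4075 days.

4075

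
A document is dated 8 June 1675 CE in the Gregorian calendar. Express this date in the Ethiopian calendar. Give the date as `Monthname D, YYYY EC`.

Both dates share Julian Day Number 2333000; in the Ethiopian calendar that is 4 Sene 1667 EC.

Sene 4, 1667 EC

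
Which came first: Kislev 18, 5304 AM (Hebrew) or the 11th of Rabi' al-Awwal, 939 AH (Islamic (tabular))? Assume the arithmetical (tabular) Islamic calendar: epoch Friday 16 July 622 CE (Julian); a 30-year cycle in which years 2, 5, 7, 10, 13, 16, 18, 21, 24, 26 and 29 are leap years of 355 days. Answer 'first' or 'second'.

second

Converting both to JDN: 2284957 vs 2280905; the smaller is the second.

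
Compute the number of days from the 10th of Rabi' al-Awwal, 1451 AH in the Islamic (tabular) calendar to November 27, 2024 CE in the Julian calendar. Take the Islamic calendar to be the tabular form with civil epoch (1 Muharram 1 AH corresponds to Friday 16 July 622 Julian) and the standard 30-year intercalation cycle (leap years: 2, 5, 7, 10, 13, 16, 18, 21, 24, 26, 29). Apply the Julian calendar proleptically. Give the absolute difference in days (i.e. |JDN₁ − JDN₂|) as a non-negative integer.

1685

First date → JDN 2462340; second date → JDN 2460655.
The interval is |2462340 − 2460655| = 1685 days.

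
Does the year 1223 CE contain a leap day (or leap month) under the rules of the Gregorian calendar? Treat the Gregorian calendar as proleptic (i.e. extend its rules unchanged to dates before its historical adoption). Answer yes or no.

1223 is not divisible by 4, so it is a common year.

no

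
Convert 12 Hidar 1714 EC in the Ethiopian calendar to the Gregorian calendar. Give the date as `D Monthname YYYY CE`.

19 November 1721 CE

Both dates share Julian Day Number 2349965; in the Gregorian calendar that is 19 November 1721 CE.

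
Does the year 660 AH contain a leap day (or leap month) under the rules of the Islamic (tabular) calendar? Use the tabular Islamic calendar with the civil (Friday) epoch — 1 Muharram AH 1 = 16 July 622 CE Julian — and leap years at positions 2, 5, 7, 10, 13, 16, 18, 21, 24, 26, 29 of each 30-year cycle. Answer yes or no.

no

Year 660 AH is year 30 of its 30-year cycle; leap positions are 2, 5, 7, 10, 13, 16, 18, 21, 24, 26, 29, so it is a common year (354 days).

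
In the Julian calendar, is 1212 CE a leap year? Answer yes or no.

yes

1212 mod 4 = 0, so it is a leap year in the Julian calendar.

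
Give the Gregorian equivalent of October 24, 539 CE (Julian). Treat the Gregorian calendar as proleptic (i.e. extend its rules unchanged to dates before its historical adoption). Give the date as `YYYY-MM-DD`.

0539-10-26

The Julian–Gregorian offset here is 2 days (Julian trailing).
24 October 539 Julian + 2 days → 26 October 539 Gregorian.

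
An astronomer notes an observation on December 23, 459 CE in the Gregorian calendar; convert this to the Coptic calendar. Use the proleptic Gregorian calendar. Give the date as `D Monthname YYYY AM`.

Both dates share Julian Day Number 1889063; in the Coptic calendar that is 25 Koiak 176 AM.

25 Koiak 176 AM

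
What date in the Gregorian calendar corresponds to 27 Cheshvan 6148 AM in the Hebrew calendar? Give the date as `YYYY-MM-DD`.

Both dates share Julian Day Number 2593206; in the Gregorian calendar that is 9 November 2387 CE.

2387-11-09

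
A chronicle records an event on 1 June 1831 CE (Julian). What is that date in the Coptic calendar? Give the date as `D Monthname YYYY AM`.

7 Paoni 1547 AM

Julian Day Number of the source date = 2389982.
Converting JDN 2389982 to the Coptic calendar gives 7 Paoni 1547 AM.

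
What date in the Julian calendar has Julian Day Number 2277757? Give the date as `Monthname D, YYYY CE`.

JDN 2277757 is 9 March 1524 in the proleptic Gregorian calendar.
In the Julian calendar that day is February 28, 1524 CE.

February 28, 1524 CE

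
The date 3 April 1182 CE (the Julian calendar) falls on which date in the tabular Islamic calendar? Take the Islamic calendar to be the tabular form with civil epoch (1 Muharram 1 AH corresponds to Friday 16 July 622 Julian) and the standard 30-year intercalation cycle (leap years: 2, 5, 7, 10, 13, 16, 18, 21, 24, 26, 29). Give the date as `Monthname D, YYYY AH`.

Dhu al-Qa'dah 27, 577 AH

Both dates share Julian Day Number 2152876; in the tabular Islamic calendar that is 27 Dhu al-Qa'dah 577 AH.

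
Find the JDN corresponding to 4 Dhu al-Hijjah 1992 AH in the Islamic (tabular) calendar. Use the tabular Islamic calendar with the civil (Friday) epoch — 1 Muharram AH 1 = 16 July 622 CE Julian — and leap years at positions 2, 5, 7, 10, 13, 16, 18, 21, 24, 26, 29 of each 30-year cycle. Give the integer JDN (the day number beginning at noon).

Equivalently 27 February 2555 (Gregorian).
JDN 2299161 is 15 October 1582 CE (Gregorian); the target day is +355151 days from there, so JDN = 2654312.

2654312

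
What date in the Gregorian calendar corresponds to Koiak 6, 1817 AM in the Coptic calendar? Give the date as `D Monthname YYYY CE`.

Both dates share Julian Day Number 2488419; in the Gregorian calendar that is 16 December 2100 CE.

16 December 2100 CE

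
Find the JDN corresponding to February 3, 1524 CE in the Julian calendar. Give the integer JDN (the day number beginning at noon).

In the proleptic Gregorian calendar the same day is 13 February 1524.
JDN 2400001 is 17 November 1858 CE (Gregorian), MJD 0; the target day is −122269 days from there, so JDN = 2277732.

2277732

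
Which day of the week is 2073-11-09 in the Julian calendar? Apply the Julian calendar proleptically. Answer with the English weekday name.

Wednesday

This is JDN 2478534 (22 November 2073 Gregorian).
JDN 2478534 mod 7 = 2, and JDN 0 was a Monday, so this is a Wednesday.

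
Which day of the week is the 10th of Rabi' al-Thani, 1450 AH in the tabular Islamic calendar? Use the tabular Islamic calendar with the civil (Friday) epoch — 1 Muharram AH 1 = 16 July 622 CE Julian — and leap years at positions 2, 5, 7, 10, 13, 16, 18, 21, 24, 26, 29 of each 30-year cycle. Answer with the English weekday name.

Equivalently 31 August 2028 Gregorian, JDN 2462015.
JDN 2462015 mod 7 = 3, and JDN 0 was a Monday, so this is a Thursday.

Thursday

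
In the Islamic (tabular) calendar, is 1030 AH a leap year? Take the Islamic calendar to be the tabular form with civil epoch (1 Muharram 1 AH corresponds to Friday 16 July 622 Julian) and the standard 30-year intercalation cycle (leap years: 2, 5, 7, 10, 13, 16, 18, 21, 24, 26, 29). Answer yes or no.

Year 1030 AH is year 10 of its 30-year cycle; leap positions are 2, 5, 7, 10, 13, 16, 18, 21, 24, 26, 29, so it is a leap year (355 days).

yes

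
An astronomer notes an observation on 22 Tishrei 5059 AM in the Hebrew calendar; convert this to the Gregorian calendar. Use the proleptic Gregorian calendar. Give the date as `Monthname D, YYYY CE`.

October 6, 1298 CE

Both dates share Julian Day Number 2195424; in the Gregorian calendar that is 6 October 1298 CE.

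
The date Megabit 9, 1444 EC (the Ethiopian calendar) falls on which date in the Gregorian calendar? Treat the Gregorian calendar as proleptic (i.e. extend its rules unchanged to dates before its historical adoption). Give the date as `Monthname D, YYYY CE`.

Julian Day Number of the source date = 2251465.
Converting JDN 2251465 to the Gregorian calendar gives 14 March 1452 CE.

March 14, 1452 CE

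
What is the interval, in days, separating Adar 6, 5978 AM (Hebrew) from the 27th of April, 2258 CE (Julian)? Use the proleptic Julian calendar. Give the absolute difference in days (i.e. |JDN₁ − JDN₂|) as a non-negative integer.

First date → JDN 2531230; second date → JDN 2545909.
The interval is |2531230 − 2545909| = 14679 days.

14679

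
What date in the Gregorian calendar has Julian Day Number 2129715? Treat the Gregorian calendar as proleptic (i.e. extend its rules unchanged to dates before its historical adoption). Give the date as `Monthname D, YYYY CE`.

November 11, 1118 CE

JDN 2451545 is 1 Jan 2000; 2129715 is −321830 days from there.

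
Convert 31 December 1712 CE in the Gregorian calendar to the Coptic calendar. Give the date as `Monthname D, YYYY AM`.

Koiak 24, 1429 AM

Both dates share Julian Day Number 2346720; in the Coptic calendar that is 24 Koiak 1429 AM.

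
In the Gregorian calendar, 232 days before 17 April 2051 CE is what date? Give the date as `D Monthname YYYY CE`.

28 August 2050 CE

Counting 232 days back from JDN 2470279 reaches JDN 2470047, which is 28 August 2050 CE.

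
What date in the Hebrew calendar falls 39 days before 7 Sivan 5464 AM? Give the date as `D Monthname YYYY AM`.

27 Nisan 5464 AM

Counting 39 days back from JDN 2343593 reaches JDN 2343554, which is 27 Nisan 5464 AM.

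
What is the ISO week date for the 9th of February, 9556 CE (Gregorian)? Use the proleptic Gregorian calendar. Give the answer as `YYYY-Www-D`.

The weekday is Thursday (ISO weekday 4).
That Thursday belongs to ISO week 6 of ISO year 9556.

9556-W06-4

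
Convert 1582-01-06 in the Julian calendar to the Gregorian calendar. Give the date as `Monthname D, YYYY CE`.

January 16, 1582 CE

The Julian–Gregorian offset here is 10 days (Julian trailing).
6 January 1582 Julian + 10 days → 16 January 1582 Gregorian.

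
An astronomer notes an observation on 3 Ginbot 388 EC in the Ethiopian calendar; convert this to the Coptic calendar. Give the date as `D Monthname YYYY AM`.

The source date corresponds to 29 April 396 in the proleptic Gregorian calendar (JDN 1865815).
That day falls on 3 Pashons 112 AM in the Coptic calendar.

3 Pashons 112 AM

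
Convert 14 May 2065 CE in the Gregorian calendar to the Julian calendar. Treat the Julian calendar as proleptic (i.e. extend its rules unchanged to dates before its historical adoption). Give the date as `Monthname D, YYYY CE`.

May 1, 2065 CE

At this point the Julian calendar is 13 days behind the Gregorian.
14 May 2065 Gregorian − 13 days → 1 May 2065 Julian.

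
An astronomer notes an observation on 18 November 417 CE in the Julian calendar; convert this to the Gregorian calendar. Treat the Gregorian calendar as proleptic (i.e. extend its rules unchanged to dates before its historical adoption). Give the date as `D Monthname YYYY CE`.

At this point the Julian calendar is 1 day behind the Gregorian.
18 November 417 Julian + 1 day → 19 November 417 Gregorian.

19 November 417 CE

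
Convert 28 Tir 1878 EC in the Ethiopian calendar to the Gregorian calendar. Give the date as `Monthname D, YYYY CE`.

Both dates share Julian Day Number 2409942; in the Gregorian calendar that is 4 February 1886 CE.

February 4, 1886 CE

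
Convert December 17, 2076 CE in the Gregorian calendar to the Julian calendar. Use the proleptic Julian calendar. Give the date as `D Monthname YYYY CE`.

The Julian–Gregorian offset here is 13 days (Julian trailing).
17 December 2076 Gregorian − 13 days → 4 December 2076 Julian.

4 December 2076 CE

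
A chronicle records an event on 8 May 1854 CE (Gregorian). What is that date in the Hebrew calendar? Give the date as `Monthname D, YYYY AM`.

Iyar 10, 5614 AM

Julian Day Number of the source date = 2398347.
Converting JDN 2398347 to the Hebrew calendar gives 10 Iyar 5614 AM.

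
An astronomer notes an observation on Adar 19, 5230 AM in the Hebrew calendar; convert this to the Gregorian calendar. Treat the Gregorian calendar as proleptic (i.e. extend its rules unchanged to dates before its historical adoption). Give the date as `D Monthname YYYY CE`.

1 March 1470 CE

Both dates share Julian Day Number 2258026; in the Gregorian calendar that is 1 March 1470 CE.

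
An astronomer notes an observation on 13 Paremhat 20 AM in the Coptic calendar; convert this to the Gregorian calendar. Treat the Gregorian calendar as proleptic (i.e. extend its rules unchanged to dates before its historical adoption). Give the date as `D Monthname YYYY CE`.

Julian Day Number of the source date = 1832162.
Converting JDN 1832162 to the Gregorian calendar gives 10 March 304 CE.

10 March 304 CE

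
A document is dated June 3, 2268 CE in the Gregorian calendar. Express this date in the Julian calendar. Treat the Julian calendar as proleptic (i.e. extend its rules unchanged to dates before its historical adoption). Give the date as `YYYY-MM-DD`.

At this point the Julian calendar is 15 days behind the Gregorian.
3 June 2268 Gregorian − 15 days → 19 May 2268 Julian.

2268-05-19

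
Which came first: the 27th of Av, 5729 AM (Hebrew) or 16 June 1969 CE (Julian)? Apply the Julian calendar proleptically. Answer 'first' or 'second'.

First date → JDN 2440445; second date → JDN 2440402.
JDN 2440402 < JDN 2440445, so the second date is earlier.

second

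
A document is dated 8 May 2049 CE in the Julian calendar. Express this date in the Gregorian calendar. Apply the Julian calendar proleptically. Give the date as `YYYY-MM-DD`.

For dates in this range the Gregorian date is 13 days ahead of the Julian.
8 May 2049 Julian + 13 days → 21 May 2049 Gregorian.

2049-05-21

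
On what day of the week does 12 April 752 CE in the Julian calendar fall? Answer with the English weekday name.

Equivalently 16 April 752 Gregorian, JDN 1995828.
Since JDN mod 7 = 2 (0 = Monday), the day is Wednesday.

Wednesday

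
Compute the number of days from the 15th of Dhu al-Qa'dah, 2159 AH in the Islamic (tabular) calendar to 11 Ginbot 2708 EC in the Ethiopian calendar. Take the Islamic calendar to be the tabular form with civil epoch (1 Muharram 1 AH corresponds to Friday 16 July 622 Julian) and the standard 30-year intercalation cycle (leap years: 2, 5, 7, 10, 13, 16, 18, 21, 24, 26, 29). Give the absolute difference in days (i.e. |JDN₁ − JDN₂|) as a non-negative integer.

JDN of the first date = 2713472.
JDN of the second date = 2713203.
|2713203 − 2713472| = 269.

269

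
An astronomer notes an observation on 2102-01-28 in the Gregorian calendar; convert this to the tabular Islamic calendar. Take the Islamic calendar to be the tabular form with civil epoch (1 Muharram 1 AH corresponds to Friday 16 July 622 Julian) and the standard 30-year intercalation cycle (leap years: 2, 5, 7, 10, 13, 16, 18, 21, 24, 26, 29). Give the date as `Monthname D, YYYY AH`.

Dhu al-Hijjah 8, 1525 AH

Both dates share Julian Day Number 2488827; in the tabular Islamic calendar that is 8 Dhu al-Hijjah 1525 AH.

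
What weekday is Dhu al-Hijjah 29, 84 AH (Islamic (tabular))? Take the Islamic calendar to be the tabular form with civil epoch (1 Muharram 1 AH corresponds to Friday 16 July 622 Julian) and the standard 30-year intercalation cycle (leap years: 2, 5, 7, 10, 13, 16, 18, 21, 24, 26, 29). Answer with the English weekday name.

Equivalently 16 January 704 Gregorian, JDN 1978205.
1978205 ≡ 5 (mod 7); counting from Monday = 0 gives Saturday.

Saturday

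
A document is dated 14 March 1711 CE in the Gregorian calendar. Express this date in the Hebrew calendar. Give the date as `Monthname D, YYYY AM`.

Adar 23, 5471 AM

Both dates share Julian Day Number 2346062; in the Hebrew calendar that is 23 Adar 5471 AM.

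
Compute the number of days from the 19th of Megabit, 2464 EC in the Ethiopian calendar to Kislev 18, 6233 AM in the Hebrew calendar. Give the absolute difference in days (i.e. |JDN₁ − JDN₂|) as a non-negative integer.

JDN of the first date = 2624030.
JDN of the second date = 2624293.
|2624293 − 2624030| = 263.

263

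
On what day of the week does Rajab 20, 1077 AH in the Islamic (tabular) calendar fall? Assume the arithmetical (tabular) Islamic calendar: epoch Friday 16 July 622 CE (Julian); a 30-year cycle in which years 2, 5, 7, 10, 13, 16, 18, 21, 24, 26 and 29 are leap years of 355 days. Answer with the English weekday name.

In the Gregorian calendar this is 16 January 1667 (JDN 2329935).
JDN 2329935 mod 7 = 6, and JDN 0 was a Monday, so this is a Sunday.

Sunday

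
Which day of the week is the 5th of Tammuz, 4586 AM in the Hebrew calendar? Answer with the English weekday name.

Equivalently 18 June 826 Gregorian, JDN 2022919.
2022919 ≡ 3 (mod 7); counting from Monday = 0 gives Thursday.

Thursday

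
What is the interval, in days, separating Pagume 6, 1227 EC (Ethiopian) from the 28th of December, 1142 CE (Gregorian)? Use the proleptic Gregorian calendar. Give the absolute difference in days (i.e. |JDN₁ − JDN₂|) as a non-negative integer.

33854

JDN of the first date = 2172382.
JDN of the second date = 2138528.
|2138528 − 2172382| = 33854.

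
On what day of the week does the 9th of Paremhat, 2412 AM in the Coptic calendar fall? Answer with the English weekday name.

Monday

In the Gregorian calendar this is 23 March 2696 (JDN 2705836).
2705836 ≡ 0 (mod 7); counting from Monday = 0 gives Monday.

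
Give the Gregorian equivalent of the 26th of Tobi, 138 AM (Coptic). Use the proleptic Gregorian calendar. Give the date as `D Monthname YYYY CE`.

Julian Day Number of the source date = 1875214.
Converting JDN 1875214 to the Gregorian calendar gives 22 January 422 CE.

22 January 422 CE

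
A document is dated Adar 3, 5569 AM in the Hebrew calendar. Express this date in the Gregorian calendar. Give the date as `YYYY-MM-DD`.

1809-02-19

Both dates share Julian Day Number 2381833; in the Gregorian calendar that is 19 February 1809 CE.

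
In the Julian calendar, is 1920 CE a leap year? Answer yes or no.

1920 mod 4 = 0, so it is a leap year in the Julian calendar.

yes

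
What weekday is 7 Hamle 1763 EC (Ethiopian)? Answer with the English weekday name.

This is JDN 2368097 (12 July 1771 Gregorian).
JDN 2368097 mod 7 = 4, and JDN 0 was a Monday, so this is a Friday.

Friday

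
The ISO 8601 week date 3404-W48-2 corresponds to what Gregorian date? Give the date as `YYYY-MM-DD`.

ISO week 1 of 3404 is the week containing the first Thursday of 3404.
Week 48, day 2 (Tuesday) lands on 3404-11-27.

3404-11-27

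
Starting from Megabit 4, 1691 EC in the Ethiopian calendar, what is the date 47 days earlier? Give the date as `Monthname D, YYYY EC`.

Counting 47 days back from JDN 2341676 reaches JDN 2341629, which is Tir 17, 1691 EC.

Tir 17, 1691 EC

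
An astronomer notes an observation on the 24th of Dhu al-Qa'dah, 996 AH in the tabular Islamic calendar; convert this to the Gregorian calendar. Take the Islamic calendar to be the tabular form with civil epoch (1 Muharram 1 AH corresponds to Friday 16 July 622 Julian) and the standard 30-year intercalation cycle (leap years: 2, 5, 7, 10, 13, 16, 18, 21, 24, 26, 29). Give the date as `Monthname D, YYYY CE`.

Julian Day Number of the source date = 2301353.
Converting JDN 2301353 to the Gregorian calendar gives 15 October 1588 CE.

October 15, 1588 CE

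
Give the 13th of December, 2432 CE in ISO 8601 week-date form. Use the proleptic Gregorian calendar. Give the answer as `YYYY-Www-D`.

2432-W51-1

The weekday is Monday (ISO weekday 1).
That Monday belongs to ISO week 51 of ISO year 2432.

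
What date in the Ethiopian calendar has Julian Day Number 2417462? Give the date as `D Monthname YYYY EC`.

3 Pagume 1898 EC

The Gregorian equivalent of JDN 2417462 is 8 September 1906.
In the Ethiopian calendar that day is 3 Pagume 1898 EC.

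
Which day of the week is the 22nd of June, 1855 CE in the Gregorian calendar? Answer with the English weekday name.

2398757 ≡ 4 (mod 7); counting from Monday = 0 gives Friday.

Friday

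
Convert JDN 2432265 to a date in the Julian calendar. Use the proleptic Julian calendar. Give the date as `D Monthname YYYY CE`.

7 March 1947 CE

The Gregorian equivalent of JDN 2432265 is 20 March 1947.
In the Julian calendar that day is 7 March 1947 CE.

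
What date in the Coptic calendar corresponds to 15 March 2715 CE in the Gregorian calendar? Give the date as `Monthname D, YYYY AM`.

Meshir 30, 2431 AM

Both dates share Julian Day Number 2712766; in the Coptic calendar that is 30 Meshir 2431 AM.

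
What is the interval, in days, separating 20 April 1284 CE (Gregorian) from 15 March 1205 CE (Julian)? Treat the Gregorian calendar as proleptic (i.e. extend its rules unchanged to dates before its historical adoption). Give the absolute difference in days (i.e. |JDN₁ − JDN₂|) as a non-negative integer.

28884

JDN of the first date = 2190142.
JDN of the second date = 2161258.
|2161258 − 2190142| = 28884.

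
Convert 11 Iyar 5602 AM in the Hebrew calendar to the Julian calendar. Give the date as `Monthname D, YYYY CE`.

April 9, 1842 CE

Julian Day Number of the source date = 2393947.
Converting JDN 2393947 to the Julian calendar gives 9 April 1842 CE.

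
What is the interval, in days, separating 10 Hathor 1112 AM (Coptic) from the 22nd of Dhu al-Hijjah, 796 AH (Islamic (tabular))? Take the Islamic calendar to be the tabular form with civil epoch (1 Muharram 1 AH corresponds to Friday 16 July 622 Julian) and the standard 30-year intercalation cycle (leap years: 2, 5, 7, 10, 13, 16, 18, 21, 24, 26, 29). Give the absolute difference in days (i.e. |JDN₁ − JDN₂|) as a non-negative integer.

First date → JDN 2230892; second date → JDN 2230507.
The interval is |2230892 − 2230507| = 385 days.

385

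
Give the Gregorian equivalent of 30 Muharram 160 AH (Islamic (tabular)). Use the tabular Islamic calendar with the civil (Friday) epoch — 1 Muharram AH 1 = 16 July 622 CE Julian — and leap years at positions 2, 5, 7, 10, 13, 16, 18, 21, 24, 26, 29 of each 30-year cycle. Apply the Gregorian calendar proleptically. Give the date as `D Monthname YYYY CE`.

Both dates share Julian Day Number 2004813; in the Gregorian calendar that is 21 November 776 CE.

21 November 776 CE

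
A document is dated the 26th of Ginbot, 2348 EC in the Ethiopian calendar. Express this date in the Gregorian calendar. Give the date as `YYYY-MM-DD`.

2356-06-06

Julian Day Number of the source date = 2581728.
Converting JDN 2581728 to the Gregorian calendar gives 6 June 2356 CE.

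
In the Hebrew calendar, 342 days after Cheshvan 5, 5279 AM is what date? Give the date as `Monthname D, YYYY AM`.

The starting date is JDN 2275790; 2275790 + 342 = 2276132.
JDN 2276132 corresponds to Tishrei 22, 5280 AM.

Tishrei 22, 5280 AM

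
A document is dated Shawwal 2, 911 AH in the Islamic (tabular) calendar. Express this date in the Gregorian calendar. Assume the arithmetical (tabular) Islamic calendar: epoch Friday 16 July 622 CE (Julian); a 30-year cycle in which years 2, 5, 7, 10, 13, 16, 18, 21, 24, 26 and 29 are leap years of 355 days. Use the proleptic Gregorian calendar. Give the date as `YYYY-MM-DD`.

1506-03-08

Julian Day Number of the source date = 2271181.
Converting JDN 2271181 to the Gregorian calendar gives 8 March 1506 CE.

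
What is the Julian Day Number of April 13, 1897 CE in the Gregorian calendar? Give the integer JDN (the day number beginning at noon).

2414028

JDN 2451545 is 1 January 2000 CE (Gregorian); the target day is −37517 days from there, so JDN = 2414028.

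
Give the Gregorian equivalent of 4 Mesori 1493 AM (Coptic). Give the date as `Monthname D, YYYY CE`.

Julian Day Number of the source date = 2370316.
Converting JDN 2370316 to the Gregorian calendar gives 8 August 1777 CE.

August 8, 1777 CE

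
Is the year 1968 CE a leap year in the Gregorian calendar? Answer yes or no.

yes

1968 is divisible by 4 and not by 100, so it is a leap year.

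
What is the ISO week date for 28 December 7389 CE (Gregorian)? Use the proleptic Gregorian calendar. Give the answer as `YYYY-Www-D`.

7389-W53-1

The weekday is Monday (ISO weekday 1).
That Monday belongs to ISO week 53 of ISO year 7389.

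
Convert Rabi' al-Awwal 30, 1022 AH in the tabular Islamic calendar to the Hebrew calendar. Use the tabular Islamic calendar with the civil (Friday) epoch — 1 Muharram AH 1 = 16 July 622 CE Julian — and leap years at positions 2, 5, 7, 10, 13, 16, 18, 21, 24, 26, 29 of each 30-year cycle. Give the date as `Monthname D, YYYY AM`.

The source date corresponds to 20 May 1613 in the Gregorian calendar (JDN 2310336).
That day falls on 29 Iyar 5373 AM in the Hebrew calendar.

Iyar 29, 5373 AM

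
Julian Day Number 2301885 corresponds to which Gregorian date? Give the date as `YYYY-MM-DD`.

1590-03-31

JDN 2451545 is 1 Jan 2000; 2301885 is −149660 days from there.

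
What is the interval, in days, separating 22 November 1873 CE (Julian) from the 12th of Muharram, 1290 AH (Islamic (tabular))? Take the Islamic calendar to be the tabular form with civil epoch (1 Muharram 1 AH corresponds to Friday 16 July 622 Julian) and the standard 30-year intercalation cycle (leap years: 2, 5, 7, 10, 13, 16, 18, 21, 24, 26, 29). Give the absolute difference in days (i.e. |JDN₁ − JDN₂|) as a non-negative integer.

First date → JDN 2405497; second date → JDN 2405230.
The interval is |2405497 − 2405230| = 267 days.

267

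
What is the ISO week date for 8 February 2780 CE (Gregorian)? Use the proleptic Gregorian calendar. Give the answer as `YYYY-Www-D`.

The weekday is Friday (ISO weekday 5).
That Friday belongs to ISO week 6 of ISO year 2780.

2780-W06-5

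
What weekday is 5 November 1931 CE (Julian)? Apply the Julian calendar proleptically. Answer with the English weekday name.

This is JDN 2426664 (18 November 1931 Gregorian).
2426664 ≡ 2 (mod 7); counting from Monday = 0 gives Wednesday.

Wednesday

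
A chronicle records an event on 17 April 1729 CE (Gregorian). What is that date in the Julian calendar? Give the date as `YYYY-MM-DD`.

1729-04-06

At this point the Julian calendar is 11 days behind the Gregorian.
17 April 1729 Gregorian − 11 days → 6 April 1729 Julian.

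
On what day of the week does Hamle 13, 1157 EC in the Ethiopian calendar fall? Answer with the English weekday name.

In the proleptic Gregorian calendar this is 14 July 1165 (JDN 2146762).
Since JDN mod 7 = 2 (0 = Monday), the day is Wednesday.

Wednesday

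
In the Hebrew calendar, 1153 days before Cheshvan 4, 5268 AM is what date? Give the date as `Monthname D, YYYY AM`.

Elul 3, 5264 AM

The starting date is JDN 2271772; 2271772 − 1153 = 2270619.
JDN 2270619 corresponds to Elul 3, 5264 AM.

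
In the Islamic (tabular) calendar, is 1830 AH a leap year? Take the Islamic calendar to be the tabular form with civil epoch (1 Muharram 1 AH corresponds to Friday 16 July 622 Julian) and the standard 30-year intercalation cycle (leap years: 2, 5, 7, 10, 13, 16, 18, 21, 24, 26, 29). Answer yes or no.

no

Year 1830 AH is year 30 of its 30-year cycle; leap positions are 2, 5, 7, 10, 13, 16, 18, 21, 24, 26, 29, so it is a common year (354 days).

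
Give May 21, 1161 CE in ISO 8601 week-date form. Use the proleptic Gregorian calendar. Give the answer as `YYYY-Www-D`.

1161-W20-7

The weekday is Sunday (ISO weekday 7).
That Sunday belongs to ISO week 20 of ISO year 1161.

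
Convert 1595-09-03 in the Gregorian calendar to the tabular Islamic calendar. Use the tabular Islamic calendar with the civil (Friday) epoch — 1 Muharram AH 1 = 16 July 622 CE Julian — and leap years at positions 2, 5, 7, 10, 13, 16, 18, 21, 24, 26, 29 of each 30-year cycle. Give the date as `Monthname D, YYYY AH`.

Julian Day Number of the source date = 2303867.
Converting JDN 2303867 to the tabular Islamic calendar gives 28 Dhu al-Hijjah 1003 AH.

Dhu al-Hijjah 28, 1003 AH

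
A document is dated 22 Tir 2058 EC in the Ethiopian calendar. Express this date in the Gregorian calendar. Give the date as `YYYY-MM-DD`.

2066-01-30

Julian Day Number of the source date = 2475681.
Converting JDN 2475681 to the Gregorian calendar gives 30 January 2066 CE.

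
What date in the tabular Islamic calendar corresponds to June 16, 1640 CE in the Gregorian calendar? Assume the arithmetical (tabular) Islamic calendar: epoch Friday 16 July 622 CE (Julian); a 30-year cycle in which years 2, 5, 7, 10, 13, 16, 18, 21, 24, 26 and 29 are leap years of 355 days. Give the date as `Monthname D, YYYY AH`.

Safar 25, 1050 AH

Both dates share Julian Day Number 2320225; in the tabular Islamic calendar that is 25 Safar 1050 AH.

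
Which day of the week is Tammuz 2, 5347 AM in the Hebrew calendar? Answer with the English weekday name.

Wednesday

This is JDN 2300888 (8 July 1587 Gregorian).
JDN 2300888 mod 7 = 2, and JDN 0 was a Monday, so this is a Wednesday.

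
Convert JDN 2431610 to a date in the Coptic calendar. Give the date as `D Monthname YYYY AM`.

JDN 2431610 is 3 June 1945 in the Gregorian calendar.
In the Coptic calendar that day is 26 Pashons 1661 AM.

26 Pashons 1661 AM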